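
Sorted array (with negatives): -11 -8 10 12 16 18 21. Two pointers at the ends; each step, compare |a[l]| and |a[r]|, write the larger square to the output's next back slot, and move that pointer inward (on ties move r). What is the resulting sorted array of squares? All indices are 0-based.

[64, 100, 121, 144, 256, 324, 441]

l=0 r=6: |-11|<=|21| out[6]=441, r--
l=0 r=5: |-11|<=|18| out[5]=324, r--
l=0 r=4: |-11|<=|16| out[4]=256, r--
l=0 r=3: |-11|<=|12| out[3]=144, r--
l=0 r=2: |-11|>|10| out[2]=121, l++
l=1 r=2: |-8|<=|10| out[1]=100, r--
l=1 r=1: |-8|<=|-8| out[0]=64, r--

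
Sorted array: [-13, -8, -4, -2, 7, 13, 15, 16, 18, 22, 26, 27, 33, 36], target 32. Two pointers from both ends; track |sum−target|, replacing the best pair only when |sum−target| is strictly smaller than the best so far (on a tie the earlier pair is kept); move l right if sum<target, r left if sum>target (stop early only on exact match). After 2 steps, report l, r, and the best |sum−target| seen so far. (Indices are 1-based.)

l=3, r=14, best |Δ|=4

[1,14] -13+36=23 d=9 * → l++
[2,14] -8+36=28 d=4 * → l++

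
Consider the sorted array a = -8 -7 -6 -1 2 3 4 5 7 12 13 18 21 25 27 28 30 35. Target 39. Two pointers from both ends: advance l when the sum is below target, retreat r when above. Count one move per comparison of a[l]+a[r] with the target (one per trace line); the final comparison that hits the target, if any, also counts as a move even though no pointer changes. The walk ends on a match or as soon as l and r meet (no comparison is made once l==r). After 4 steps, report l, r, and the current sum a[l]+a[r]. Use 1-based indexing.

l=5, r=18, sum=37

[1,18] -8+35=27 <39 → l++
[2,18] -7+35=28 <39 → l++
[3,18] -6+35=29 <39 → l++
[4,18] -1+35=34 <39 → l++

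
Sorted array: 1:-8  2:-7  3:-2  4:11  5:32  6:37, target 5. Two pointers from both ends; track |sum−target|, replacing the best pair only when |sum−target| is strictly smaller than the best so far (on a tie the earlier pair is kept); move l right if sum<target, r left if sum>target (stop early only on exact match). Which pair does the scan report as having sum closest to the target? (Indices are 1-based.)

pair (-7, 11) with sum 4 (|Δ|=1)

[1,6] -8+37=29 d=24 * → r--
[1,5] -8+32=24 d=19 * → r--
[1,4] -8+11=3 d=2 * → l++
[2,4] -7+11=4 d=1 * → l++
[3,4] -2+11=9 d=4 → r--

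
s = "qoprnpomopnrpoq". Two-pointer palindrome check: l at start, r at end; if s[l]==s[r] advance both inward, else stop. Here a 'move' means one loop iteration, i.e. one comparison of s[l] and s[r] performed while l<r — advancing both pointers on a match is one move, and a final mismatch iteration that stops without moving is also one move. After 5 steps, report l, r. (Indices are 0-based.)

l=5, r=9

[0,14] 'q'=='q' → l++,r--
[1,13] 'o'=='o' → l++,r--
[2,12] 'p'=='p' → l++,r--
[3,11] 'r'=='r' → l++,r--
[4,10] 'n'=='n' → l++,r--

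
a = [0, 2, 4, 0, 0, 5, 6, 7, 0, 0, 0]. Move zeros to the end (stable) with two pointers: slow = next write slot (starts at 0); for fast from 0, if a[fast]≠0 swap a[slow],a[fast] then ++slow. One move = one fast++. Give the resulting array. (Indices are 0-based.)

slow=0 fast=0: a[fast]=0, fast++
slow=0 fast=1: a[fast]=2≠0 swap→a[0]=2, slow++,fast++
slow=1 fast=2: a[fast]=4≠0 swap→a[1]=4, slow++,fast++
slow=2 fast=3: a[fast]=0, fast++
slow=2 fast=4: a[fast]=0, fast++
slow=2 fast=5: a[fast]=5≠0 swap→a[2]=5, slow++,fast++
slow=3 fast=6: a[fast]=6≠0 swap→a[3]=6, slow++,fast++
slow=4 fast=7: a[fast]=7≠0 swap→a[4]=7, slow++,fast++
slow=5 fast=8: a[fast]=0, fast++
slow=5 fast=9: a[fast]=0, fast++
slow=5 fast=10: a[fast]=0, fast++

[2, 4, 5, 6, 7, 0, 0, 0, 0, 0, 0]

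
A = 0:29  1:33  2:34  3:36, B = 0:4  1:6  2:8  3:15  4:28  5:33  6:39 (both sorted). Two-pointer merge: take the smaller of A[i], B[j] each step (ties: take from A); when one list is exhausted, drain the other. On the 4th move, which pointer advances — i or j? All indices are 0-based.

j

[i=0,j=0] A[i]=29>B[j]=4 take 4 → j++
[i=0,j=1] A[i]=29>B[j]=6 take 6 → j++
[i=0,j=2] A[i]=29>B[j]=8 take 8 → j++
[i=0,j=3] A[i]=29>B[j]=15 take 15 → j++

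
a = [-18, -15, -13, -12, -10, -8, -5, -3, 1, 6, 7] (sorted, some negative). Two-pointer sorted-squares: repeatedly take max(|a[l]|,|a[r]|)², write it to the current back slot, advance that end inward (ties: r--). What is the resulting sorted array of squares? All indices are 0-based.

l=0 r=10: |-18|>|7| out[10]=324, l++
l=1 r=10: |-15|>|7| out[9]=225, l++
l=2 r=10: |-13|>|7| out[8]=169, l++
l=3 r=10: |-12|>|7| out[7]=144, l++
l=4 r=10: |-10|>|7| out[6]=100, l++
l=5 r=10: |-8|>|7| out[5]=64, l++
l=6 r=10: |-5|<=|7| out[4]=49, r--
l=6 r=9: |-5|<=|6| out[3]=36, r--
l=6 r=8: |-5|>|1| out[2]=25, l++
l=7 r=8: |-3|>|1| out[1]=9, l++
l=8 r=8: |1|<=|1| out[0]=1, r--

[1, 9, 25, 36, 49, 64, 100, 144, 169, 225, 324]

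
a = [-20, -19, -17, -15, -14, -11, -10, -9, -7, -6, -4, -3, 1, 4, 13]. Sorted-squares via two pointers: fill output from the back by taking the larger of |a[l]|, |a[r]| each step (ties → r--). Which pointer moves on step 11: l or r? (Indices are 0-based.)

l

l=0 r=14: |-20|>|13| out[14]=400, l++
l=1 r=14: |-19|>|13| out[13]=361, l++
l=2 r=14: |-17|>|13| out[12]=289, l++
l=3 r=14: |-15|>|13| out[11]=225, l++
l=4 r=14: |-14|>|13| out[10]=196, l++
l=5 r=14: |-11|<=|13| out[9]=169, r--
l=5 r=13: |-11|>|4| out[8]=121, l++
l=6 r=13: |-10|>|4| out[7]=100, l++
l=7 r=13: |-9|>|4| out[6]=81, l++
l=8 r=13: |-7|>|4| out[5]=49, l++
l=9 r=13: |-6|>|4| out[4]=36, l++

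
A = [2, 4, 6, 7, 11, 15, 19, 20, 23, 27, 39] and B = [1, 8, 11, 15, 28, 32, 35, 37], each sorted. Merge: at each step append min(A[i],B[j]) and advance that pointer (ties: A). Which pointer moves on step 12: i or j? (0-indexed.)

i=0 j=0: A[i]=2>B[j]=1 take 1, j++
i=0 j=1: A[i]=2<=B[j]=8 take 2, i++
i=1 j=1: A[i]=4<=B[j]=8 take 4, i++
i=2 j=1: A[i]=6<=B[j]=8 take 6, i++
i=3 j=1: A[i]=7<=B[j]=8 take 7, i++
i=4 j=1: A[i]=11>B[j]=8 take 8, j++
i=4 j=2: A[i]=11<=B[j]=11 take 11, i++
i=5 j=2: A[i]=15>B[j]=11 take 11, j++
i=5 j=3: A[i]=15<=B[j]=15 take 15, i++
i=6 j=3: A[i]=19>B[j]=15 take 15, j++
i=6 j=4: A[i]=19<=B[j]=28 take 19, i++
i=7 j=4: A[i]=20<=B[j]=28 take 20, i++

i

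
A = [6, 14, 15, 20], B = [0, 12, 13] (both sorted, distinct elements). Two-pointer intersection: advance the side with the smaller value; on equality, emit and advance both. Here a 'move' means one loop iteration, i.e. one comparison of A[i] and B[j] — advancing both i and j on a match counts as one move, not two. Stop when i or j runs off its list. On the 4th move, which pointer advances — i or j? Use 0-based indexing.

[i=0,j=0] 6>0 → j++
[i=0,j=1] 6<12 → i++
[i=1,j=1] 14>12 → j++
[i=1,j=2] 14>13 → j++

j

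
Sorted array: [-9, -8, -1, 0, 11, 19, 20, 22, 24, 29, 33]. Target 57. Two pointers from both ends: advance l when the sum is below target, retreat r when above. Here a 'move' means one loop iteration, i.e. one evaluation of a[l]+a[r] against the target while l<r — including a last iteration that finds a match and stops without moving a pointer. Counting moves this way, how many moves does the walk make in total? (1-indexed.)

9 moves

[1,11] -9+33=24 <57 → l++
[2,11] -8+33=25 <57 → l++
[3,11] -1+33=32 <57 → l++
[4,11] 0+33=33 <57 → l++
[5,11] 11+33=44 <57 → l++
[6,11] 19+33=52 <57 → l++
[7,11] 20+33=53 <57 → l++
[8,11] 22+33=55 <57 → l++
[9,11] 24+33=57 → found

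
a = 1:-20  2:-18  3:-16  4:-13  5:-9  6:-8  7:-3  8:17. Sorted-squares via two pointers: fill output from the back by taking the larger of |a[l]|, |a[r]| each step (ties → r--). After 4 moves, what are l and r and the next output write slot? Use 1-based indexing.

l=4, r=7, next write slot=4

l=1 r=8: |-20|>|17| out[8]=400, l++
l=2 r=8: |-18|>|17| out[7]=324, l++
l=3 r=8: |-16|<=|17| out[6]=289, r--
l=3 r=7: |-16|>|-3| out[5]=256, l++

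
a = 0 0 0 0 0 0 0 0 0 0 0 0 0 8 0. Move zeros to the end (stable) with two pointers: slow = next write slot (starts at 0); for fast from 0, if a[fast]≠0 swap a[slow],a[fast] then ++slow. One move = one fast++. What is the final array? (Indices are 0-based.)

slow=0 fast=0: a[fast]=0, fast++
slow=0 fast=1: a[fast]=0, fast++
slow=0 fast=2: a[fast]=0, fast++
slow=0 fast=3: a[fast]=0, fast++
slow=0 fast=4: a[fast]=0, fast++
slow=0 fast=5: a[fast]=0, fast++
slow=0 fast=6: a[fast]=0, fast++
slow=0 fast=7: a[fast]=0, fast++
slow=0 fast=8: a[fast]=0, fast++
slow=0 fast=9: a[fast]=0, fast++
slow=0 fast=10: a[fast]=0, fast++
slow=0 fast=11: a[fast]=0, fast++
slow=0 fast=12: a[fast]=0, fast++
slow=0 fast=13: a[fast]=8≠0 swap→a[0]=8, slow++,fast++
slow=1 fast=14: a[fast]=0, fast++

[8, 0, 0, 0, 0, 0, 0, 0, 0, 0, 0, 0, 0, 0, 0]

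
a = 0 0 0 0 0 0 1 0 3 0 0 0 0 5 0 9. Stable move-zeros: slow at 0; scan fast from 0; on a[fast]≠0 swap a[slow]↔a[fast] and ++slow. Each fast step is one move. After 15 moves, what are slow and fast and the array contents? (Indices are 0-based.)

(s=0,f=0) a[fast]=0 → fast++
(s=0,f=1) a[fast]=0 → fast++
(s=0,f=2) a[fast]=0 → fast++
(s=0,f=3) a[fast]=0 → fast++
(s=0,f=4) a[fast]=0 → fast++
(s=0,f=5) a[fast]=0 → fast++
(s=0,f=6) a[fast]=1≠0 swap→a[0]=1 → slow++,fast++
(s=1,f=7) a[fast]=0 → fast++
(s=1,f=8) a[fast]=3≠0 swap→a[1]=3 → slow++,fast++
(s=2,f=9) a[fast]=0 → fast++
(s=2,f=10) a[fast]=0 → fast++
(s=2,f=11) a[fast]=0 → fast++
(s=2,f=12) a[fast]=0 → fast++
(s=2,f=13) a[fast]=5≠0 swap→a[2]=5 → slow++,fast++
(s=3,f=14) a[fast]=0 → fast++

slow=3, fast=15, a=[1, 3, 5, 0, 0, 0, 0, 0, 0, 0, 0, 0, 0, 0, 0, 9]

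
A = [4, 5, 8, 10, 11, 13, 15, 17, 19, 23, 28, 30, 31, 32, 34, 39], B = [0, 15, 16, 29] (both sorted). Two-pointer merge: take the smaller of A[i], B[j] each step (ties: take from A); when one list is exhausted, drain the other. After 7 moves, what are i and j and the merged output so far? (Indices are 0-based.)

i=6, j=1, merged so far=[0, 4, 5, 8, 10, 11, 13]

[i=0,j=0] A[i]=4>B[j]=0 take 0 → j++
[i=0,j=1] A[i]=4<=B[j]=15 take 4 → i++
[i=1,j=1] A[i]=5<=B[j]=15 take 5 → i++
[i=2,j=1] A[i]=8<=B[j]=15 take 8 → i++
[i=3,j=1] A[i]=10<=B[j]=15 take 10 → i++
[i=4,j=1] A[i]=11<=B[j]=15 take 11 → i++
[i=5,j=1] A[i]=13<=B[j]=15 take 13 → i++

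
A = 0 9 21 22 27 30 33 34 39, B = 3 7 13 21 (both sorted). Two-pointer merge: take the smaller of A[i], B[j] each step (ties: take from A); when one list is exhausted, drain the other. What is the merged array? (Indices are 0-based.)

[i=0,j=0] A[i]=0<=B[j]=3 take 0 → i++
[i=1,j=0] A[i]=9>B[j]=3 take 3 → j++
[i=1,j=1] A[i]=9>B[j]=7 take 7 → j++
[i=1,j=2] A[i]=9<=B[j]=13 take 9 → i++
[i=2,j=2] A[i]=21>B[j]=13 take 13 → j++
[i=2,j=3] A[i]=21<=B[j]=21 take 21 → i++
[i=3,j=3] A[i]=22>B[j]=21 take 21 → j++
[i=3,j=4] B done, take A[i]=22 → i++
[i=4,j=4] B done, take A[i]=27 → i++
[i=5,j=4] B done, take A[i]=30 → i++
[i=6,j=4] B done, take A[i]=33 → i++
[i=7,j=4] B done, take A[i]=34 → i++
[i=8,j=4] B done, take A[i]=39 → i++

[0, 3, 7, 9, 13, 21, 21, 22, 27, 30, 33, 34, 39]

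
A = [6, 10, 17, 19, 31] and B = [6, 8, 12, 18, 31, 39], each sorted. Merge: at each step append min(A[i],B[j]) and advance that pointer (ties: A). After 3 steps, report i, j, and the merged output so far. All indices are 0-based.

i=0 j=0: A[i]=6<=B[j]=6 take 6, i++
i=1 j=0: A[i]=10>B[j]=6 take 6, j++
i=1 j=1: A[i]=10>B[j]=8 take 8, j++

i=1, j=2, merged so far=[6, 6, 8]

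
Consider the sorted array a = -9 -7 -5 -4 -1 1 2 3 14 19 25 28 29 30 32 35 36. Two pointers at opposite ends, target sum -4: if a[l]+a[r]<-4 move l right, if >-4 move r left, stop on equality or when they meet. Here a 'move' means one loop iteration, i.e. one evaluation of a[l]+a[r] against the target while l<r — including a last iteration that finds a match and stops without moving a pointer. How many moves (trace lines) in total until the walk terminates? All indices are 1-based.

[1,17] -9+36=27 >-4 → r--
[1,16] -9+35=26 >-4 → r--
[1,15] -9+32=23 >-4 → r--
[1,14] -9+30=21 >-4 → r--
[1,13] -9+29=20 >-4 → r--
[1,12] -9+28=19 >-4 → r--
[1,11] -9+25=16 >-4 → r--
[1,10] -9+19=10 >-4 → r--
[1,9] -9+14=5 >-4 → r--
[1,8] -9+3=-6 <-4 → l++
[2,8] -7+3=-4 → found

11 moves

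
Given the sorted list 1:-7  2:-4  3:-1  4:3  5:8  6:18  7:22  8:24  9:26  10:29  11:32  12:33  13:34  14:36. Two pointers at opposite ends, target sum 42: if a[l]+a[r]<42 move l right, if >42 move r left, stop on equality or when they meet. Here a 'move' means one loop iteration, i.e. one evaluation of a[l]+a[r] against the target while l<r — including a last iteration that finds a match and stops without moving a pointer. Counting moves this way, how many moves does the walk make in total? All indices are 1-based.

l=1 r=14: -7+36=29 <42, l++
l=2 r=14: -4+36=32 <42, l++
l=3 r=14: -1+36=35 <42, l++
l=4 r=14: 3+36=39 <42, l++
l=5 r=14: 8+36=44 >42, r--
l=5 r=13: 8+34=42, found

6 moves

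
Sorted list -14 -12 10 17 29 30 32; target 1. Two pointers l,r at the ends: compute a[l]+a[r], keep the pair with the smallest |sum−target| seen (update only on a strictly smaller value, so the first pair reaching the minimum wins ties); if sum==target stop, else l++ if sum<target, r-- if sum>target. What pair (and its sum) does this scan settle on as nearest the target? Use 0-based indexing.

l=0 r=6: -14+32=18 d=17 *, r--
l=0 r=5: -14+30=16 d=15 *, r--
l=0 r=4: -14+29=15 d=14 *, r--
l=0 r=3: -14+17=3 d=2 *, r--
l=0 r=2: -14+10=-4 d=5, l++
l=1 r=2: -12+10=-2 d=3, l++

pair (-14, 17) with sum 3 (|Δ|=2)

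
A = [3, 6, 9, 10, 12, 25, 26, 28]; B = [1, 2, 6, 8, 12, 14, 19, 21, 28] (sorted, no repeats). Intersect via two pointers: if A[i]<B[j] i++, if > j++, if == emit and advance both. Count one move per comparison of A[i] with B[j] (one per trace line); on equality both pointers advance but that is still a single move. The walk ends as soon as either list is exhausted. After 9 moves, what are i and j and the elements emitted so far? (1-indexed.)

i=1 j=1: 3>1, j++
i=1 j=2: 3>2, j++
i=1 j=3: 3<6, i++
i=2 j=3: 6==6 emit, i++,j++
i=3 j=4: 9>8, j++
i=3 j=5: 9<12, i++
i=4 j=5: 10<12, i++
i=5 j=5: 12==12 emit, i++,j++
i=6 j=6: 25>14, j++

i=6, j=7, emitted=[6, 12]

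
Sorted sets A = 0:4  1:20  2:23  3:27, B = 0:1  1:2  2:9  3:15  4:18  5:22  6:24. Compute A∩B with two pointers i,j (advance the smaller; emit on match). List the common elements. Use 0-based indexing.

intersection = []

i=0 j=0: 4>1, j++
i=0 j=1: 4>2, j++
i=0 j=2: 4<9, i++
i=1 j=2: 20>9, j++
i=1 j=3: 20>15, j++
i=1 j=4: 20>18, j++
i=1 j=5: 20<22, i++
i=2 j=5: 23>22, j++
i=2 j=6: 23<24, i++
i=3 j=6: 27>24, j++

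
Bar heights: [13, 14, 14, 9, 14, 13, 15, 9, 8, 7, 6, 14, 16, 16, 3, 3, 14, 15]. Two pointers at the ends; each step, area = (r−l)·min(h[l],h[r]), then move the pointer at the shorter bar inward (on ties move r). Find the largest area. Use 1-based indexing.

l=1 r=18: min(13,15)*17=221 best=221 *, l++
l=2 r=18: min(14,15)*16=224 best=224 *, l++
l=3 r=18: min(14,15)*15=210 best=224, l++
l=4 r=18: min(9,15)*14=126 best=224, l++
l=5 r=18: min(14,15)*13=182 best=224, l++
l=6 r=18: min(13,15)*12=156 best=224, l++
l=7 r=18: min(15,15)*11=165 best=224, r--
l=7 r=17: min(15,14)*10=140 best=224, r--
l=7 r=16: min(15,3)*9=27 best=224, r--
l=7 r=15: min(15,3)*8=24 best=224, r--
l=7 r=14: min(15,16)*7=105 best=224, l++
l=8 r=14: min(9,16)*6=54 best=224, l++
l=9 r=14: min(8,16)*5=40 best=224, l++
l=10 r=14: min(7,16)*4=28 best=224, l++
l=11 r=14: min(6,16)*3=18 best=224, l++
l=12 r=14: min(14,16)*2=28 best=224, l++
l=13 r=14: min(16,16)*1=16 best=224, r--

max area = 224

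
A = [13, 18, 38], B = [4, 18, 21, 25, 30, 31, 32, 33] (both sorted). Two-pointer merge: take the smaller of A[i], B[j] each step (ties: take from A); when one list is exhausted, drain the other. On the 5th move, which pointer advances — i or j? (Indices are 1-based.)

i=1 j=1: A[i]=13>B[j]=4 take 4, j++
i=1 j=2: A[i]=13<=B[j]=18 take 13, i++
i=2 j=2: A[i]=18<=B[j]=18 take 18, i++
i=3 j=2: A[i]=38>B[j]=18 take 18, j++
i=3 j=3: A[i]=38>B[j]=21 take 21, j++

j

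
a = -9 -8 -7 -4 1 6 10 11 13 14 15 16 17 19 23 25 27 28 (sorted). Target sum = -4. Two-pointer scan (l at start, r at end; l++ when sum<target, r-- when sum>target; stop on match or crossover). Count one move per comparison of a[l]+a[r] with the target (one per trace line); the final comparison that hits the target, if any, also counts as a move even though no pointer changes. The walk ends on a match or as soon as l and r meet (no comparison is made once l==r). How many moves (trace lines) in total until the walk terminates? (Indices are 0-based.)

l=0 r=17: -9+28=19 >-4, r--
l=0 r=16: -9+27=18 >-4, r--
l=0 r=15: -9+25=16 >-4, r--
l=0 r=14: -9+23=14 >-4, r--
l=0 r=13: -9+19=10 >-4, r--
l=0 r=12: -9+17=8 >-4, r--
l=0 r=11: -9+16=7 >-4, r--
l=0 r=10: -9+15=6 >-4, r--
l=0 r=9: -9+14=5 >-4, r--
l=0 r=8: -9+13=4 >-4, r--
l=0 r=7: -9+11=2 >-4, r--
l=0 r=6: -9+10=1 >-4, r--
l=0 r=5: -9+6=-3 >-4, r--
l=0 r=4: -9+1=-8 <-4, l++
l=1 r=4: -8+1=-7 <-4, l++
l=2 r=4: -7+1=-6 <-4, l++
l=3 r=4: -4+1=-3 >-4, r--

17 moves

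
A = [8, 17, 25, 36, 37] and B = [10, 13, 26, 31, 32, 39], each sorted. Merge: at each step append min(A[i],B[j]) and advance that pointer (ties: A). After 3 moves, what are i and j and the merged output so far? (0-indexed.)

i=1, j=2, merged so far=[8, 10, 13]

i=0 j=0: A[i]=8<=B[j]=10 take 8, i++
i=1 j=0: A[i]=17>B[j]=10 take 10, j++
i=1 j=1: A[i]=17>B[j]=13 take 13, j++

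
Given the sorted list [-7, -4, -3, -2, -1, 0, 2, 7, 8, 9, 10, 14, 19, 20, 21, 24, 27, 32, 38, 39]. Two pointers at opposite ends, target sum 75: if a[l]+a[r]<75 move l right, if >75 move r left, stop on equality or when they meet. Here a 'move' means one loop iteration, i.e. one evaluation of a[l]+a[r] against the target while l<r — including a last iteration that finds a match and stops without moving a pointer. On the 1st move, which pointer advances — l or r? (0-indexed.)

l

l=0 r=19: -7+39=32 <75, l++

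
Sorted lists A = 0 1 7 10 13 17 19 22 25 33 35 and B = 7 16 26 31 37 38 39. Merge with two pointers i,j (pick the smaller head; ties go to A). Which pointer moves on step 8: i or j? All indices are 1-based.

[i=1,j=1] A[i]=0<=B[j]=7 take 0 → i++
[i=2,j=1] A[i]=1<=B[j]=7 take 1 → i++
[i=3,j=1] A[i]=7<=B[j]=7 take 7 → i++
[i=4,j=1] A[i]=10>B[j]=7 take 7 → j++
[i=4,j=2] A[i]=10<=B[j]=16 take 10 → i++
[i=5,j=2] A[i]=13<=B[j]=16 take 13 → i++
[i=6,j=2] A[i]=17>B[j]=16 take 16 → j++
[i=6,j=3] A[i]=17<=B[j]=26 take 17 → i++

i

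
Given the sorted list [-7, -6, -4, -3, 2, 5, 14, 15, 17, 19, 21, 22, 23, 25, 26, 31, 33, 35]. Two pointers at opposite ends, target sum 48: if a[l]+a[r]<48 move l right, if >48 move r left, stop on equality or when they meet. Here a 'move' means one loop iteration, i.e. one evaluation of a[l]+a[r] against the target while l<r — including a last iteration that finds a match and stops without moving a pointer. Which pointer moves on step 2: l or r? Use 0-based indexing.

l

[0,17] -7+35=28 <48 → l++
[1,17] -6+35=29 <48 → l++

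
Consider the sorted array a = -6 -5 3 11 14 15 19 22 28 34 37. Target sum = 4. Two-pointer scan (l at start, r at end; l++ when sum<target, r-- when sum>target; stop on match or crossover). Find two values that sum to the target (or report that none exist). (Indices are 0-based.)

l=0 r=10: -6+37=31 >4, r--
l=0 r=9: -6+34=28 >4, r--
l=0 r=8: -6+28=22 >4, r--
l=0 r=7: -6+22=16 >4, r--
l=0 r=6: -6+19=13 >4, r--
l=0 r=5: -6+15=9 >4, r--
l=0 r=4: -6+14=8 >4, r--
l=0 r=3: -6+11=5 >4, r--
l=0 r=2: -6+3=-3 <4, l++
l=1 r=2: -5+3=-2 <4, l++

no pair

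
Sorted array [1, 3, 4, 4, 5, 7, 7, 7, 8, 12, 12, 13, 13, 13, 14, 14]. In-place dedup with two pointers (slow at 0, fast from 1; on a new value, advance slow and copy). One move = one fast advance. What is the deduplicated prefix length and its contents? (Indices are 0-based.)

slow=0 fast=1: a[fast]=3≠a[slow]=1 write a[1]=3, slow++,fast++
slow=1 fast=2: a[fast]=4≠a[slow]=3 write a[2]=4, slow++,fast++
slow=2 fast=3: a[fast]=4=a[slow] dup, fast++
slow=2 fast=4: a[fast]=5≠a[slow]=4 write a[3]=5, slow++,fast++
slow=3 fast=5: a[fast]=7≠a[slow]=5 write a[4]=7, slow++,fast++
slow=4 fast=6: a[fast]=7=a[slow] dup, fast++
slow=4 fast=7: a[fast]=7=a[slow] dup, fast++
slow=4 fast=8: a[fast]=8≠a[slow]=7 write a[5]=8, slow++,fast++
slow=5 fast=9: a[fast]=12≠a[slow]=8 write a[6]=12, slow++,fast++
slow=6 fast=10: a[fast]=12=a[slow] dup, fast++
slow=6 fast=11: a[fast]=13≠a[slow]=12 write a[7]=13, slow++,fast++
slow=7 fast=12: a[fast]=13=a[slow] dup, fast++
slow=7 fast=13: a[fast]=13=a[slow] dup, fast++
slow=7 fast=14: a[fast]=14≠a[slow]=13 write a[8]=14, slow++,fast++
slow=8 fast=15: a[fast]=14=a[slow] dup, fast++

length 9; prefix = [1, 3, 4, 5, 7, 8, 12, 13, 14]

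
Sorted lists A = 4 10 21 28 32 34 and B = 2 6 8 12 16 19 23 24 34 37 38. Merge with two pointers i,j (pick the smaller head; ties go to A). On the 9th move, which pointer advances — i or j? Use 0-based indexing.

i=0 j=0: A[i]=4>B[j]=2 take 2, j++
i=0 j=1: A[i]=4<=B[j]=6 take 4, i++
i=1 j=1: A[i]=10>B[j]=6 take 6, j++
i=1 j=2: A[i]=10>B[j]=8 take 8, j++
i=1 j=3: A[i]=10<=B[j]=12 take 10, i++
i=2 j=3: A[i]=21>B[j]=12 take 12, j++
i=2 j=4: A[i]=21>B[j]=16 take 16, j++
i=2 j=5: A[i]=21>B[j]=19 take 19, j++
i=2 j=6: A[i]=21<=B[j]=23 take 21, i++

i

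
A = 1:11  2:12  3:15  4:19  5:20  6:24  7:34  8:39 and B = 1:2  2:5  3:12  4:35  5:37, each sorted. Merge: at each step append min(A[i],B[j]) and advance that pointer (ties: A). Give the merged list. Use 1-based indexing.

[i=1,j=1] A[i]=11>B[j]=2 take 2 → j++
[i=1,j=2] A[i]=11>B[j]=5 take 5 → j++
[i=1,j=3] A[i]=11<=B[j]=12 take 11 → i++
[i=2,j=3] A[i]=12<=B[j]=12 take 12 → i++
[i=3,j=3] A[i]=15>B[j]=12 take 12 → j++
[i=3,j=4] A[i]=15<=B[j]=35 take 15 → i++
[i=4,j=4] A[i]=19<=B[j]=35 take 19 → i++
[i=5,j=4] A[i]=20<=B[j]=35 take 20 → i++
[i=6,j=4] A[i]=24<=B[j]=35 take 24 → i++
[i=7,j=4] A[i]=34<=B[j]=35 take 34 → i++
[i=8,j=4] A[i]=39>B[j]=35 take 35 → j++
[i=8,j=5] A[i]=39>B[j]=37 take 37 → j++
[i=8,j=6] B done, take A[i]=39 → i++

[2, 5, 11, 12, 12, 15, 19, 20, 24, 34, 35, 37, 39]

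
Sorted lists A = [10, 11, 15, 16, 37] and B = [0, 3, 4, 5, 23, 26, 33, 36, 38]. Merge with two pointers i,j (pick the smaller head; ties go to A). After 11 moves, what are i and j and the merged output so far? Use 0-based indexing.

i=0 j=0: A[i]=10>B[j]=0 take 0, j++
i=0 j=1: A[i]=10>B[j]=3 take 3, j++
i=0 j=2: A[i]=10>B[j]=4 take 4, j++
i=0 j=3: A[i]=10>B[j]=5 take 5, j++
i=0 j=4: A[i]=10<=B[j]=23 take 10, i++
i=1 j=4: A[i]=11<=B[j]=23 take 11, i++
i=2 j=4: A[i]=15<=B[j]=23 take 15, i++
i=3 j=4: A[i]=16<=B[j]=23 take 16, i++
i=4 j=4: A[i]=37>B[j]=23 take 23, j++
i=4 j=5: A[i]=37>B[j]=26 take 26, j++
i=4 j=6: A[i]=37>B[j]=33 take 33, j++

i=4, j=7, merged so far=[0, 3, 4, 5, 10, 11, 15, 16, 23, 26, 33]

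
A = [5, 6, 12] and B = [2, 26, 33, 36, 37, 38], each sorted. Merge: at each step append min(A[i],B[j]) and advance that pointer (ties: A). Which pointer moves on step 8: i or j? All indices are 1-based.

[i=1,j=1] A[i]=5>B[j]=2 take 2 → j++
[i=1,j=2] A[i]=5<=B[j]=26 take 5 → i++
[i=2,j=2] A[i]=6<=B[j]=26 take 6 → i++
[i=3,j=2] A[i]=12<=B[j]=26 take 12 → i++
[i=4,j=2] A done, take B[j]=26 → j++
[i=4,j=3] A done, take B[j]=33 → j++
[i=4,j=4] A done, take B[j]=36 → j++
[i=4,j=5] A done, take B[j]=37 → j++

j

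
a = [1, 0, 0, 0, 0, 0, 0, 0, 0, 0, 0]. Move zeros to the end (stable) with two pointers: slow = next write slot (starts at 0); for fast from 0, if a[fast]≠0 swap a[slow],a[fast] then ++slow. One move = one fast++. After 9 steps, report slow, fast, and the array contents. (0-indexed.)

slow=1, fast=9, a=[1, 0, 0, 0, 0, 0, 0, 0, 0, 0, 0]

(s=0,f=0) a[fast]=1≠0 swap→a[0]=1 → slow++,fast++
(s=1,f=1) a[fast]=0 → fast++
(s=1,f=2) a[fast]=0 → fast++
(s=1,f=3) a[fast]=0 → fast++
(s=1,f=4) a[fast]=0 → fast++
(s=1,f=5) a[fast]=0 → fast++
(s=1,f=6) a[fast]=0 → fast++
(s=1,f=7) a[fast]=0 → fast++
(s=1,f=8) a[fast]=0 → fast++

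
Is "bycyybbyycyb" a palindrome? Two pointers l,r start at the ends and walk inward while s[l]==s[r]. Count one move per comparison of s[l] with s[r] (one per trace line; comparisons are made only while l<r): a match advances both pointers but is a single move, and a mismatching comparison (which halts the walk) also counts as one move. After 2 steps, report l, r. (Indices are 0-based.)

l=0 r=11: 'b'=='b', l++,r--
l=1 r=10: 'y'=='y', l++,r--

l=2, r=9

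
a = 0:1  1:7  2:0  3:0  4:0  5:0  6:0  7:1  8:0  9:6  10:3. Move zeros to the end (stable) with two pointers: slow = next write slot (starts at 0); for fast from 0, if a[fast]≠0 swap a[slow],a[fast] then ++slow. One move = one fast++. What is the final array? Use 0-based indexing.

(s=0,f=0) a[fast]=1≠0 swap→a[0]=1 → slow++,fast++
(s=1,f=1) a[fast]=7≠0 swap→a[1]=7 → slow++,fast++
(s=2,f=2) a[fast]=0 → fast++
(s=2,f=3) a[fast]=0 → fast++
(s=2,f=4) a[fast]=0 → fast++
(s=2,f=5) a[fast]=0 → fast++
(s=2,f=6) a[fast]=0 → fast++
(s=2,f=7) a[fast]=1≠0 swap→a[2]=1 → slow++,fast++
(s=3,f=8) a[fast]=0 → fast++
(s=3,f=9) a[fast]=6≠0 swap→a[3]=6 → slow++,fast++
(s=4,f=10) a[fast]=3≠0 swap→a[4]=3 → slow++,fast++

[1, 7, 1, 6, 3, 0, 0, 0, 0, 0, 0]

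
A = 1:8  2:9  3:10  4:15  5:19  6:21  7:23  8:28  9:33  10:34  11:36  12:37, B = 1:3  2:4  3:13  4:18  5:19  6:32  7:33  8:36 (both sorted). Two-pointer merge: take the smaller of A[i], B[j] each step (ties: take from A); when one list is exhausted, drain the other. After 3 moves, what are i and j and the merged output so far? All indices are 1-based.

i=1 j=1: A[i]=8>B[j]=3 take 3, j++
i=1 j=2: A[i]=8>B[j]=4 take 4, j++
i=1 j=3: A[i]=8<=B[j]=13 take 8, i++

i=2, j=3, merged so far=[3, 4, 8]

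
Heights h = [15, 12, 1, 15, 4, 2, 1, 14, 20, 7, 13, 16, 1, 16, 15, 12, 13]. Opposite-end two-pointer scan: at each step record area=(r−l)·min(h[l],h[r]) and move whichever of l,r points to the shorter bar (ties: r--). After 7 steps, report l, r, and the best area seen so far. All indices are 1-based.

l=5, r=14, best area=210

l=1 r=17: min(15,13)*16=208 best=208 *, r--
l=1 r=16: min(15,12)*15=180 best=208, r--
l=1 r=15: min(15,15)*14=210 best=210 *, r--
l=1 r=14: min(15,16)*13=195 best=210, l++
l=2 r=14: min(12,16)*12=144 best=210, l++
l=3 r=14: min(1,16)*11=11 best=210, l++
l=4 r=14: min(15,16)*10=150 best=210, l++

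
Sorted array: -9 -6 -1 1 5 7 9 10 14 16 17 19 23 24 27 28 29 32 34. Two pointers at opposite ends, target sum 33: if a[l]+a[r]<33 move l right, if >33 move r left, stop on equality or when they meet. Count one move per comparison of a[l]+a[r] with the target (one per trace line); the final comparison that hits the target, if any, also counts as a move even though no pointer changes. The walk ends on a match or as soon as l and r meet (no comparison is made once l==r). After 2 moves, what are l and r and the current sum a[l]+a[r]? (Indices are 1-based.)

l=3, r=19, sum=33

[1,19] -9+34=25 <33 → l++
[2,19] -6+34=28 <33 → l++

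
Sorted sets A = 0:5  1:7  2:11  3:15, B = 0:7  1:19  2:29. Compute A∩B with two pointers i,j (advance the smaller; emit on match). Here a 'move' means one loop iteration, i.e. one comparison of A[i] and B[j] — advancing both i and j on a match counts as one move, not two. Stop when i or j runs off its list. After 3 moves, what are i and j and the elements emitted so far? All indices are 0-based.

[i=0,j=0] 5<7 → i++
[i=1,j=0] 7==7 emit → i++,j++
[i=2,j=1] 11<19 → i++

i=3, j=1, emitted=[7]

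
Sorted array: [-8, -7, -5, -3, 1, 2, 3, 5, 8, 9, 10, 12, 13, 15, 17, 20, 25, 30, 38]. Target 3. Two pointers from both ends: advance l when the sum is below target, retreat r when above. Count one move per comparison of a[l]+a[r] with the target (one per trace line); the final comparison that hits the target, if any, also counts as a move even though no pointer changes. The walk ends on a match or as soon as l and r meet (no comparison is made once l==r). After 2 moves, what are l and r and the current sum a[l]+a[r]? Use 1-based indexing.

l=1, r=17, sum=17

l=1 r=19: -8+38=30 >3, r--
l=1 r=18: -8+30=22 >3, r--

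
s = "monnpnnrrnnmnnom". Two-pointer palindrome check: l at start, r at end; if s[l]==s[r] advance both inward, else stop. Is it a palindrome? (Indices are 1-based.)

[1,16] 'm'=='m' → l++,r--
[2,15] 'o'=='o' → l++,r--
[3,14] 'n'=='n' → l++,r--
[4,13] 'n'=='n' → l++,r--
[5,12] 'p'!='m' → stop

not a palindrome (mismatch at 5,12)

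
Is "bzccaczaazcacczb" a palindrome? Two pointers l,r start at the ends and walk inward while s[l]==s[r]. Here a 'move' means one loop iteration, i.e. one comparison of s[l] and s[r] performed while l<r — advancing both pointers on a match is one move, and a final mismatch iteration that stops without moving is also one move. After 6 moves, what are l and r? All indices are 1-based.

l=7, r=10

[1,16] 'b'=='b' → l++,r--
[2,15] 'z'=='z' → l++,r--
[3,14] 'c'=='c' → l++,r--
[4,13] 'c'=='c' → l++,r--
[5,12] 'a'=='a' → l++,r--
[6,11] 'c'=='c' → l++,r--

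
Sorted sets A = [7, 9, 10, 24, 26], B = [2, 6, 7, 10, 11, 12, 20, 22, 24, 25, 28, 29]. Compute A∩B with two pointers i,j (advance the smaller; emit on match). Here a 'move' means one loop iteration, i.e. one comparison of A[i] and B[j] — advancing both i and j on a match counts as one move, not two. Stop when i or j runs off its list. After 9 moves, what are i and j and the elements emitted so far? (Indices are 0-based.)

i=3, j=8, emitted=[7, 10]

[i=0,j=0] 7>2 → j++
[i=0,j=1] 7>6 → j++
[i=0,j=2] 7==7 emit → i++,j++
[i=1,j=3] 9<10 → i++
[i=2,j=3] 10==10 emit → i++,j++
[i=3,j=4] 24>11 → j++
[i=3,j=5] 24>12 → j++
[i=3,j=6] 24>20 → j++
[i=3,j=7] 24>22 → j++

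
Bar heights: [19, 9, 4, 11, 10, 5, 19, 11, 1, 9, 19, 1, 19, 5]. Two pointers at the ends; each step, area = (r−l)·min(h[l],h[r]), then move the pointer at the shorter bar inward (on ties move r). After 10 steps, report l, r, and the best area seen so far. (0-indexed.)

l=0, r=3, best area=228

[0,13] min(19,5)*13=65 best=65 * → r--
[0,12] min(19,19)*12=228 best=228 * → r--
[0,11] min(19,1)*11=11 best=228 → r--
[0,10] min(19,19)*10=190 best=228 → r--
[0,9] min(19,9)*9=81 best=228 → r--
[0,8] min(19,1)*8=8 best=228 → r--
[0,7] min(19,11)*7=77 best=228 → r--
[0,6] min(19,19)*6=114 best=228 → r--
[0,5] min(19,5)*5=25 best=228 → r--
[0,4] min(19,10)*4=40 best=228 → r--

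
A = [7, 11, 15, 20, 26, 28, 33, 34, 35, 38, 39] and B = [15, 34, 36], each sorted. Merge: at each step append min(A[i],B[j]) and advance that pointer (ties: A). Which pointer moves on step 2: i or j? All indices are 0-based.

[i=0,j=0] A[i]=7<=B[j]=15 take 7 → i++
[i=1,j=0] A[i]=11<=B[j]=15 take 11 → i++

i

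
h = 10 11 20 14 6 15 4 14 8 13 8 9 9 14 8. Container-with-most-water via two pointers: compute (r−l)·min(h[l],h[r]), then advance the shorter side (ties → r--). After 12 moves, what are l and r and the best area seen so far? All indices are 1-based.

l=1 r=15: min(10,8)*14=112 best=112 *, r--
l=1 r=14: min(10,14)*13=130 best=130 *, l++
l=2 r=14: min(11,14)*12=132 best=132 *, l++
l=3 r=14: min(20,14)*11=154 best=154 *, r--
l=3 r=13: min(20,9)*10=90 best=154, r--
l=3 r=12: min(20,9)*9=81 best=154, r--
l=3 r=11: min(20,8)*8=64 best=154, r--
l=3 r=10: min(20,13)*7=91 best=154, r--
l=3 r=9: min(20,8)*6=48 best=154, r--
l=3 r=8: min(20,14)*5=70 best=154, r--
l=3 r=7: min(20,4)*4=16 best=154, r--
l=3 r=6: min(20,15)*3=45 best=154, r--

l=3, r=5, best area=154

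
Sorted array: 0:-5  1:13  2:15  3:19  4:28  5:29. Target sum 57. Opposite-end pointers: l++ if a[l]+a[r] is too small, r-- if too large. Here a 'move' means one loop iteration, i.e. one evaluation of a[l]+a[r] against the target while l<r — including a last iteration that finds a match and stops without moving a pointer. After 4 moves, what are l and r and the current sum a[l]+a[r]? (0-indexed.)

l=4, r=5, sum=57

l=0 r=5: -5+29=24 <57, l++
l=1 r=5: 13+29=42 <57, l++
l=2 r=5: 15+29=44 <57, l++
l=3 r=5: 19+29=48 <57, l++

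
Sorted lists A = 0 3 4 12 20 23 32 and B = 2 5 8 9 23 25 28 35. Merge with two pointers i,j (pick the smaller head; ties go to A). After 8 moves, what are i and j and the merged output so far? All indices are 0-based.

i=4, j=4, merged so far=[0, 2, 3, 4, 5, 8, 9, 12]

[i=0,j=0] A[i]=0<=B[j]=2 take 0 → i++
[i=1,j=0] A[i]=3>B[j]=2 take 2 → j++
[i=1,j=1] A[i]=3<=B[j]=5 take 3 → i++
[i=2,j=1] A[i]=4<=B[j]=5 take 4 → i++
[i=3,j=1] A[i]=12>B[j]=5 take 5 → j++
[i=3,j=2] A[i]=12>B[j]=8 take 8 → j++
[i=3,j=3] A[i]=12>B[j]=9 take 9 → j++
[i=3,j=4] A[i]=12<=B[j]=23 take 12 → i++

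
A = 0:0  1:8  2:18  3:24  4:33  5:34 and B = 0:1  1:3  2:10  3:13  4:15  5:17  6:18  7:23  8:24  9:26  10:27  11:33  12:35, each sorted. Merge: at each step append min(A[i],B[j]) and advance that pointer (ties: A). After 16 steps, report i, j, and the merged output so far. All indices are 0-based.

[i=0,j=0] A[i]=0<=B[j]=1 take 0 → i++
[i=1,j=0] A[i]=8>B[j]=1 take 1 → j++
[i=1,j=1] A[i]=8>B[j]=3 take 3 → j++
[i=1,j=2] A[i]=8<=B[j]=10 take 8 → i++
[i=2,j=2] A[i]=18>B[j]=10 take 10 → j++
[i=2,j=3] A[i]=18>B[j]=13 take 13 → j++
[i=2,j=4] A[i]=18>B[j]=15 take 15 → j++
[i=2,j=5] A[i]=18>B[j]=17 take 17 → j++
[i=2,j=6] A[i]=18<=B[j]=18 take 18 → i++
[i=3,j=6] A[i]=24>B[j]=18 take 18 → j++
[i=3,j=7] A[i]=24>B[j]=23 take 23 → j++
[i=3,j=8] A[i]=24<=B[j]=24 take 24 → i++
[i=4,j=8] A[i]=33>B[j]=24 take 24 → j++
[i=4,j=9] A[i]=33>B[j]=26 take 26 → j++
[i=4,j=10] A[i]=33>B[j]=27 take 27 → j++
[i=4,j=11] A[i]=33<=B[j]=33 take 33 → i++

i=5, j=11, merged so far=[0, 1, 3, 8, 10, 13, 15, 17, 18, 18, 23, 24, 24, 26, 27, 33]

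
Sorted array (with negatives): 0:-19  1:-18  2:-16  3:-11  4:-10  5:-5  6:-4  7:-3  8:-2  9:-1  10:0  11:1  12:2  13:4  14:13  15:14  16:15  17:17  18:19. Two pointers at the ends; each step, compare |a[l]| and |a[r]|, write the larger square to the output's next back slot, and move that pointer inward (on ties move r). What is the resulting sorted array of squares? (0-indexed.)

[0, 1, 1, 4, 4, 9, 16, 16, 25, 100, 121, 169, 196, 225, 256, 289, 324, 361, 361]

l=0 r=18: |-19|<=|19| out[18]=361, r--
l=0 r=17: |-19|>|17| out[17]=361, l++
l=1 r=17: |-18|>|17| out[16]=324, l++
l=2 r=17: |-16|<=|17| out[15]=289, r--
l=2 r=16: |-16|>|15| out[14]=256, l++
l=3 r=16: |-11|<=|15| out[13]=225, r--
l=3 r=15: |-11|<=|14| out[12]=196, r--
l=3 r=14: |-11|<=|13| out[11]=169, r--
l=3 r=13: |-11|>|4| out[10]=121, l++
l=4 r=13: |-10|>|4| out[9]=100, l++
l=5 r=13: |-5|>|4| out[8]=25, l++
l=6 r=13: |-4|<=|4| out[7]=16, r--
l=6 r=12: |-4|>|2| out[6]=16, l++
l=7 r=12: |-3|>|2| out[5]=9, l++
l=8 r=12: |-2|<=|2| out[4]=4, r--
l=8 r=11: |-2|>|1| out[3]=4, l++
l=9 r=11: |-1|<=|1| out[2]=1, r--
l=9 r=10: |-1|>|0| out[1]=1, l++
l=10 r=10: |0|<=|0| out[0]=0, r--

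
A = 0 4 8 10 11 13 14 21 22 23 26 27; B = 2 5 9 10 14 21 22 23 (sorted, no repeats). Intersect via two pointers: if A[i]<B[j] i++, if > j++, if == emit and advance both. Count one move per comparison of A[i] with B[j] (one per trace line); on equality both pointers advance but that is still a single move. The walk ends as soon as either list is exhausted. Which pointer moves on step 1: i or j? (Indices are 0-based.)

i

i=0 j=0: 0<2, i++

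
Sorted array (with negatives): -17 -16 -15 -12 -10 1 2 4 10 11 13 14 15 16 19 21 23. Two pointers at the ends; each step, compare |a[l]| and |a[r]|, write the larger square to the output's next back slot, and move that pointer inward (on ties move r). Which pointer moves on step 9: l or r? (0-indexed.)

r

l=0 r=16: |-17|<=|23| out[16]=529, r--
l=0 r=15: |-17|<=|21| out[15]=441, r--
l=0 r=14: |-17|<=|19| out[14]=361, r--
l=0 r=13: |-17|>|16| out[13]=289, l++
l=1 r=13: |-16|<=|16| out[12]=256, r--
l=1 r=12: |-16|>|15| out[11]=256, l++
l=2 r=12: |-15|<=|15| out[10]=225, r--
l=2 r=11: |-15|>|14| out[9]=225, l++
l=3 r=11: |-12|<=|14| out[8]=196, r--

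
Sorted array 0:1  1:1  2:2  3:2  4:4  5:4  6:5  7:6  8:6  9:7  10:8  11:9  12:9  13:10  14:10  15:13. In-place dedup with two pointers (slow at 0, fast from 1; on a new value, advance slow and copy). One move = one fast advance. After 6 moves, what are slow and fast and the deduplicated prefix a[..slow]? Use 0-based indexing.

slow=0 fast=1: a[fast]=1=a[slow] dup, fast++
slow=0 fast=2: a[fast]=2≠a[slow]=1 write a[1]=2, slow++,fast++
slow=1 fast=3: a[fast]=2=a[slow] dup, fast++
slow=1 fast=4: a[fast]=4≠a[slow]=2 write a[2]=4, slow++,fast++
slow=2 fast=5: a[fast]=4=a[slow] dup, fast++
slow=2 fast=6: a[fast]=5≠a[slow]=4 write a[3]=5, slow++,fast++

slow=3, fast=7, prefix=[1, 2, 4, 5]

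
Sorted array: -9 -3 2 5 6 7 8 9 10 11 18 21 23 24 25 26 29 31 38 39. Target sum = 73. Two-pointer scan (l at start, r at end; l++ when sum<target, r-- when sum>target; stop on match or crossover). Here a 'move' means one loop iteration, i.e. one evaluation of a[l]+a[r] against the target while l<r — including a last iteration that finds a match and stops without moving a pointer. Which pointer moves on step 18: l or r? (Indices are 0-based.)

l

[0,19] -9+39=30 <73 → l++
[1,19] -3+39=36 <73 → l++
[2,19] 2+39=41 <73 → l++
[3,19] 5+39=44 <73 → l++
[4,19] 6+39=45 <73 → l++
[5,19] 7+39=46 <73 → l++
[6,19] 8+39=47 <73 → l++
[7,19] 9+39=48 <73 → l++
[8,19] 10+39=49 <73 → l++
[9,19] 11+39=50 <73 → l++
[10,19] 18+39=57 <73 → l++
[11,19] 21+39=60 <73 → l++
[12,19] 23+39=62 <73 → l++
[13,19] 24+39=63 <73 → l++
[14,19] 25+39=64 <73 → l++
[15,19] 26+39=65 <73 → l++
[16,19] 29+39=68 <73 → l++
[17,19] 31+39=70 <73 → l++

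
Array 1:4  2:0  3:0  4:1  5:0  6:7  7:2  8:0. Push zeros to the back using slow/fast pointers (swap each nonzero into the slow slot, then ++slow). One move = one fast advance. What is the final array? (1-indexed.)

[4, 1, 7, 2, 0, 0, 0, 0]

(s=1,f=1) a[fast]=4≠0 swap→a[1]=4 → slow++,fast++
(s=2,f=2) a[fast]=0 → fast++
(s=2,f=3) a[fast]=0 → fast++
(s=2,f=4) a[fast]=1≠0 swap→a[2]=1 → slow++,fast++
(s=3,f=5) a[fast]=0 → fast++
(s=3,f=6) a[fast]=7≠0 swap→a[3]=7 → slow++,fast++
(s=4,f=7) a[fast]=2≠0 swap→a[4]=2 → slow++,fast++
(s=5,f=8) a[fast]=0 → fast++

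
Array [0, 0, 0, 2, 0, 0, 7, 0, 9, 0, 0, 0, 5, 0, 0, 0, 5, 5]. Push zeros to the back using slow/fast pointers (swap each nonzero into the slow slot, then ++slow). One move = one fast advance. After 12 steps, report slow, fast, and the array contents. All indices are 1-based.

(s=1,f=1) a[fast]=0 → fast++
(s=1,f=2) a[fast]=0 → fast++
(s=1,f=3) a[fast]=0 → fast++
(s=1,f=4) a[fast]=2≠0 swap→a[1]=2 → slow++,fast++
(s=2,f=5) a[fast]=0 → fast++
(s=2,f=6) a[fast]=0 → fast++
(s=2,f=7) a[fast]=7≠0 swap→a[2]=7 → slow++,fast++
(s=3,f=8) a[fast]=0 → fast++
(s=3,f=9) a[fast]=9≠0 swap→a[3]=9 → slow++,fast++
(s=4,f=10) a[fast]=0 → fast++
(s=4,f=11) a[fast]=0 → fast++
(s=4,f=12) a[fast]=0 → fast++

slow=4, fast=13, a=[2, 7, 9, 0, 0, 0, 0, 0, 0, 0, 0, 0, 5, 0, 0, 0, 5, 5]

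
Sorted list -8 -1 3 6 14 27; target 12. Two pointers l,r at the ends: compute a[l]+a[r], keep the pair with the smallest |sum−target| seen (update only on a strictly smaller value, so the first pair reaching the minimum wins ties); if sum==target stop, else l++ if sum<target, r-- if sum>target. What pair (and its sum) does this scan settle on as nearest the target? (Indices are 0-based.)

pair (-1, 14) with sum 13 (|Δ|=1)

l=0 r=5: -8+27=19 d=7 *, r--
l=0 r=4: -8+14=6 d=6 *, l++
l=1 r=4: -1+14=13 d=1 *, r--
l=1 r=3: -1+6=5 d=7, l++
l=2 r=3: 3+6=9 d=3, l++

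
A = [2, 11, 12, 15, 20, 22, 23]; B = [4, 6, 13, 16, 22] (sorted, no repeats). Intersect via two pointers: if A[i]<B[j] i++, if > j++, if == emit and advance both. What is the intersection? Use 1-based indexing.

i=1 j=1: 2<4, i++
i=2 j=1: 11>4, j++
i=2 j=2: 11>6, j++
i=2 j=3: 11<13, i++
i=3 j=3: 12<13, i++
i=4 j=3: 15>13, j++
i=4 j=4: 15<16, i++
i=5 j=4: 20>16, j++
i=5 j=5: 20<22, i++
i=6 j=5: 22==22 emit, i++,j++

intersection = [22]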